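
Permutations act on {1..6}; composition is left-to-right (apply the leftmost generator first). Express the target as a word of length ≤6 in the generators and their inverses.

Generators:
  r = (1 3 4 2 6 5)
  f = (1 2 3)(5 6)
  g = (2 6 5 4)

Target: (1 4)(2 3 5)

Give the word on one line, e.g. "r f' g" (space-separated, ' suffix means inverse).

f' r g r' f'

  after f': (1 3 2)(5 6)
  after r: (1 4 2 3 6)
  after g: (1 2 3 5 4 6)
  after r': (1 4 2)(3 6 5)
  after f': (1 4)(2 3 5)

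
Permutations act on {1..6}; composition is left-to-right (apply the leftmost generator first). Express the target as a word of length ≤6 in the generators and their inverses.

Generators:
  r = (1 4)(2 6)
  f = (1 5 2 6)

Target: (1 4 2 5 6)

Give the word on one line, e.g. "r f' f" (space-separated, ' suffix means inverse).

r f f r r

  after r: (1 4)(2 6)
  after f: (1 4 5 2)
  after f: (1 4 2 5 6)
  after r: (2 5)(4 6)
  after r: (1 4 2 5 6)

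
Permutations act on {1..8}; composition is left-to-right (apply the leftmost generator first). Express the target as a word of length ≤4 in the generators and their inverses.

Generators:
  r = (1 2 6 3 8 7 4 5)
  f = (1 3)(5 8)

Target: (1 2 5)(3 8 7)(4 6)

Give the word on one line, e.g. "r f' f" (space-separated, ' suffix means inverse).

  after r: (1 2 6 3 8 7 4 5)
  after r: (1 6 8 4)(2 3 7 5)
  after f: (1 6 5 2)(3 7 8 4)
  after r': (1 2 5)(3 8 7)(4 6)

r r f r'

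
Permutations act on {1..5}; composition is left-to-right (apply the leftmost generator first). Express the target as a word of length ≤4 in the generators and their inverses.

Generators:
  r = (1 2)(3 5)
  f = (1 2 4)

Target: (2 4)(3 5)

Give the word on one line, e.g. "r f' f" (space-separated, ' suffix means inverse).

r' f'

  after r': (1 2)(3 5)
  after f': (2 4)(3 5)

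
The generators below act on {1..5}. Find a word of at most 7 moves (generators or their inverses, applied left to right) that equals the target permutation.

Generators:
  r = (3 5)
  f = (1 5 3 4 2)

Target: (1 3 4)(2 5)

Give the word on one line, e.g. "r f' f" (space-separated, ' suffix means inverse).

r' f f r' r'

  after r': (3 5)
  after f: (1 5 4 2)
  after f: (1 3 4)(2 5)
  after r': (1 5 2 3 4)
  after r': (1 3 4)(2 5)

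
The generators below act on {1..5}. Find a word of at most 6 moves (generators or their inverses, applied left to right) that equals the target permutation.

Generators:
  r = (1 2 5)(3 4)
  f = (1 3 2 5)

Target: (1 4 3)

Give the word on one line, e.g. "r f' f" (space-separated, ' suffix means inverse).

f' f' f' r'

  after f': (1 5 2 3)
  after f': (1 2)(3 5)
  after f': (1 3 2 5)
  after r': (1 4 3)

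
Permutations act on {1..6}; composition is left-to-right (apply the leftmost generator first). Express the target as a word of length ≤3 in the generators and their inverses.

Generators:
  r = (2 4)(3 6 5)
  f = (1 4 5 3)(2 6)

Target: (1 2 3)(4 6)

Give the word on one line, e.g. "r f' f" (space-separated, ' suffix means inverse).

  after f: (1 4 5 3)(2 6)
  after r': (1 2 3)(4 6)

f r'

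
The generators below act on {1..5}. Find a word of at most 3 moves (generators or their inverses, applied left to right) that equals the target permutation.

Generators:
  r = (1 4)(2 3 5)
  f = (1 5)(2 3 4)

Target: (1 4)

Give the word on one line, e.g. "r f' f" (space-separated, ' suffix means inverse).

r r r

  after r: (1 4)(2 3 5)
  after r: (2 5 3)
  after r: (1 4)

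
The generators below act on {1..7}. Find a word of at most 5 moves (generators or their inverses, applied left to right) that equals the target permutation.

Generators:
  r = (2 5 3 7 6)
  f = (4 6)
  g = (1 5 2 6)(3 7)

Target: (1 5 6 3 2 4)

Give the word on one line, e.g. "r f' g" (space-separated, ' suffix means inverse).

  after r': (2 6 7 3 5)
  after f: (2 4 6 7 3 5)
  after g: (1 5 6 3 2 4)

r' f g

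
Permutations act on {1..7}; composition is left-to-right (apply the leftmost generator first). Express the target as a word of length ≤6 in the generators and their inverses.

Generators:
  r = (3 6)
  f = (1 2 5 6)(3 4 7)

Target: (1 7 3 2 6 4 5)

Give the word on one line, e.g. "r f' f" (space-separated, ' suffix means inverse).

r' f' r f'

  after r': (3 6)
  after f': (1 6 7 4 3 5 2)
  after r: (1 3 5 2)(4 6 7)
  after f': (1 7 3 2 6 4 5)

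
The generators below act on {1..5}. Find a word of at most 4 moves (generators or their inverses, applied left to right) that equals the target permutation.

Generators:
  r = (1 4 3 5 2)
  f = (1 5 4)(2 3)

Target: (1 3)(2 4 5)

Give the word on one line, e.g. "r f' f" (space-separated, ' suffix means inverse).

r' f

  after r': (1 2 5 3 4)
  after f: (1 3)(2 4 5)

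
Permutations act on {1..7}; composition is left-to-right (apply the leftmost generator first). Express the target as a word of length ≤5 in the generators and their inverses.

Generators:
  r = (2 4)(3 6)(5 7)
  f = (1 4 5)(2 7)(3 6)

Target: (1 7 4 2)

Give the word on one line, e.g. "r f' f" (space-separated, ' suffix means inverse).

  after f': (1 5 4)(2 7)(3 6)
  after f': (1 4 5)
  after r': (1 2 4 7 5)(3 6)
  after f': (1 7 4 2)

f' f' r' f'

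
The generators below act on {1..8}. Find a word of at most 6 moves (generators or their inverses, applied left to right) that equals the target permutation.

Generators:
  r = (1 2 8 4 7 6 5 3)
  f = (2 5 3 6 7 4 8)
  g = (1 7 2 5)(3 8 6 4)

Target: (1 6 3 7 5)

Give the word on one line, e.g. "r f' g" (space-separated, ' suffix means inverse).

f' r f r'

  after f': (2 8 4 7 6 3 5)
  after r: (1 2 4 6)(5 8 7)
  after f: (1 5 2 8 4 7 3 6)
  after r': (1 6 3 7 5)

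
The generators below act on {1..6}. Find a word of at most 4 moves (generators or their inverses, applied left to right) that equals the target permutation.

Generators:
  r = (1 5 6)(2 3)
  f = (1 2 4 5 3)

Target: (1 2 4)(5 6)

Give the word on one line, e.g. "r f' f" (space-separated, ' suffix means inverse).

r f' f'

  after r: (1 5 6)(2 3)
  after f': (1 4 2 5 6 3)
  after f': (1 2 4)(5 6)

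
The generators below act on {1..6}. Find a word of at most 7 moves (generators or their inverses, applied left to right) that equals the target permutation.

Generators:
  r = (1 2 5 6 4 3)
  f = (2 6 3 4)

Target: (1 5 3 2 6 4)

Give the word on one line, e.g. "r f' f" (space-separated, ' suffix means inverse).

  after f: (2 6 3 4)
  after r: (1 2 4 5 6)
  after f': (1 4 5 2 3 6)
  after r': (1 6 3 5)(2 4)
  after r': (1 5 3 2 6 4)

f r f' r' r'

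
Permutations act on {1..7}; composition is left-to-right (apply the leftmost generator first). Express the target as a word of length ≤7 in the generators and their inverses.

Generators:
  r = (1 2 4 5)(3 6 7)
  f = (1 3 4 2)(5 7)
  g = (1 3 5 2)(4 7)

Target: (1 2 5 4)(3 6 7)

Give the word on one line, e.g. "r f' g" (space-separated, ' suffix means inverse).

  after r: (1 2 4 5)(3 6 7)
  after f': (1 4 7)(2 3 6 5)
  after g': (1 7 2)(3 6)
  after f: (1 5 7)(2 3 6 4)
  after g: (1 2 5 4)(3 6 7)

r f' g' f g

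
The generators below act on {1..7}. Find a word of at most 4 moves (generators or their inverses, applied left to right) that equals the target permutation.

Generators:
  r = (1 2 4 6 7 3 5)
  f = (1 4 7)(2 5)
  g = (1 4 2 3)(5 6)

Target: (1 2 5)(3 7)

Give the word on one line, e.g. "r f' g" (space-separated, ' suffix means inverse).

r' f g' r'

  after r': (1 5 3 7 6 4 2)
  after f: (1 2 4 5 3)(6 7)
  after g': (1 4 6 7 5 2)
  after r': (1 2 5)(3 7)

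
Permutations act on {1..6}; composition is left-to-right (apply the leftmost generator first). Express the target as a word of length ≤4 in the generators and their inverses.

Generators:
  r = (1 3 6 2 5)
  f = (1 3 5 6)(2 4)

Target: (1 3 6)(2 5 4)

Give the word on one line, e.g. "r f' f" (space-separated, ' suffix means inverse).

r' f f f

  after r': (1 5 2 6 3)
  after f: (1 6 5 4 2)
  after f: (2 3 5)
  after f: (1 3 6)(2 5 4)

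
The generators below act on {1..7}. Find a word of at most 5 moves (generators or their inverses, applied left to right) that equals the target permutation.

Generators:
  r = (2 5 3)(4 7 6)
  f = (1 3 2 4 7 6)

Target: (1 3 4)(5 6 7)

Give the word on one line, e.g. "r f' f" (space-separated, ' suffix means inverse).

  after r: (2 5 3)(4 7 6)
  after f: (1 3 4 6 7)(2 5)
  after f: (1 2 5 4)(3 7)
  after r': (1 3 4)(5 6 7)

r f f r'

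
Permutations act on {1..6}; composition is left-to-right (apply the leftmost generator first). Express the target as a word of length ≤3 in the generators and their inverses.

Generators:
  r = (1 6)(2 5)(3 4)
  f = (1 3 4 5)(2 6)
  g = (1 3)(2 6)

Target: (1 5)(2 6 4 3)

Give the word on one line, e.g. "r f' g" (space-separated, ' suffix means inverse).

r f r

  after r: (1 6)(2 5)(3 4)
  after f: (1 2)(3 5 6)
  after r: (1 5)(2 6 4 3)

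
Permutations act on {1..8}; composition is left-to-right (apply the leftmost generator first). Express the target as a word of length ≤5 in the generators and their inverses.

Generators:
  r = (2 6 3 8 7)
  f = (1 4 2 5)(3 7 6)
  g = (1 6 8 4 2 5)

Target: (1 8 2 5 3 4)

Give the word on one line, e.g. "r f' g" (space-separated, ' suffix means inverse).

r' r' g g f

  after r': (2 7 8 3 6)
  after r': (2 8 6 7 3)
  after g: (1 6 7 3 5)(2 4)
  after g: (1 8 4 5 6 7 3)
  after f: (1 8 2 5 3 4)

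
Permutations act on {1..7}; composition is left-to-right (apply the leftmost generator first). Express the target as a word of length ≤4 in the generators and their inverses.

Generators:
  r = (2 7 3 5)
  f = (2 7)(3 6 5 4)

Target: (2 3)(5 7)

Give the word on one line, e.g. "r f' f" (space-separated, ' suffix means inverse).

  after r': (2 5 3 7)
  after r': (2 3)(5 7)

r' r'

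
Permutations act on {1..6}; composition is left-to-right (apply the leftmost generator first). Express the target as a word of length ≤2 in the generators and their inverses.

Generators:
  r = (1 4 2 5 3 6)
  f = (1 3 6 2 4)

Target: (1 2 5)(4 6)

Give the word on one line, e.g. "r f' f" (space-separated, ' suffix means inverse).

r f'

  after r: (1 4 2 5 3 6)
  after f': (1 2 5)(4 6)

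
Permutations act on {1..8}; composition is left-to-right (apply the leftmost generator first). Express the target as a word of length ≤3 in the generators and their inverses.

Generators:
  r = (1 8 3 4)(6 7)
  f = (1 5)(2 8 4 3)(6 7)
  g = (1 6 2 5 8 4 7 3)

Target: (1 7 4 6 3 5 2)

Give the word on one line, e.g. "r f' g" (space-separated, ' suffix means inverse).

  after g: (1 6 2 5 8 4 7 3)
  after f': (1 7 4 6 3 5 2)

g f'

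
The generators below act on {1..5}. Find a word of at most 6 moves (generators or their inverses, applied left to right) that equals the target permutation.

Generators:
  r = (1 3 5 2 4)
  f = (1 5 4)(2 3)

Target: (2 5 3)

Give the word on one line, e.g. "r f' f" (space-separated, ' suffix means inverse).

f' r f r' r'

  after f': (1 4 5)(2 3)
  after r: (2 5 3 4)
  after f: (1 5 2 4 3)
  after r': (1 3 4)
  after r': (2 5 3)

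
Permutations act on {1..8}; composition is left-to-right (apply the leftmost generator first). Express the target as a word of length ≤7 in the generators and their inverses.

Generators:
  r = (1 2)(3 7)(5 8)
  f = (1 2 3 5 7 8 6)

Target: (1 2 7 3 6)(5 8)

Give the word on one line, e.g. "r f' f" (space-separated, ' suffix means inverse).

f' f' r f' f'

  after f': (1 6 8 7 5 3 2)
  after f': (1 8 5 2 6 7 3)
  after r: (1 5)(2 6 3)
  after f': (1 3)(2 8 7 5 6)
  after f': (1 2 7 3 6)(5 8)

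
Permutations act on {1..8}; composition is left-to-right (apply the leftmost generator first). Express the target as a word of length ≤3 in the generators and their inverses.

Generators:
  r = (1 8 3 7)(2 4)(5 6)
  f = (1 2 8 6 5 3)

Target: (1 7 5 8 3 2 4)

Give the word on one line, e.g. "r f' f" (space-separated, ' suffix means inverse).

  after r': (1 7 3 8)(2 4)(5 6)
  after f': (1 7 5 8 3 2 4)

r' f'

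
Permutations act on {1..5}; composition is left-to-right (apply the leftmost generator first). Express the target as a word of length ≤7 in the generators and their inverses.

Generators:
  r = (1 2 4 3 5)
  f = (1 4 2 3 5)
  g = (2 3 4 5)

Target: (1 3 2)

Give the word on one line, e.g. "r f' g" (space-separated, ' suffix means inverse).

r' g f' g r'

  after r': (1 5 3 4 2)
  after g: (1 2)(3 5 4)
  after f': (1 4 2 5)
  after g: (1 5)(3 4)
  after r': (1 3 2)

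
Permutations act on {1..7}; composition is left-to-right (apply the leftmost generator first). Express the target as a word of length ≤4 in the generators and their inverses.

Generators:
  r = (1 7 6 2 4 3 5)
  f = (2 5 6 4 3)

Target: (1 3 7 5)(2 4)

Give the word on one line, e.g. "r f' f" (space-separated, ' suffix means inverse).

f r' r'

  after f: (2 5 6 4 3)
  after r': (1 5 7)(2 3 6)
  after r': (1 3 7 5)(2 4)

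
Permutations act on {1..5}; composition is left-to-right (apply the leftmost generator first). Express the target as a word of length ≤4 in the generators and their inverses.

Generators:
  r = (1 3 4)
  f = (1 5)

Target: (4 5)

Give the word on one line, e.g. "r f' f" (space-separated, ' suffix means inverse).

r f r r

  after r: (1 3 4)
  after f: (1 3 4 5)
  after r: (1 4 5 3)
  after r: (4 5)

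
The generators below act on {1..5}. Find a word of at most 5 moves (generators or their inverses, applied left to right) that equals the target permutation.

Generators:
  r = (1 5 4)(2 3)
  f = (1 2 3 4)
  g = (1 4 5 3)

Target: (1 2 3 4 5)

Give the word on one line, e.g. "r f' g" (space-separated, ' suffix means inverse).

  after f: (1 2 3 4)
  after r': (1 3 5)
  after g: (4 5)
  after f: (1 2 3 4 5)

f r' g f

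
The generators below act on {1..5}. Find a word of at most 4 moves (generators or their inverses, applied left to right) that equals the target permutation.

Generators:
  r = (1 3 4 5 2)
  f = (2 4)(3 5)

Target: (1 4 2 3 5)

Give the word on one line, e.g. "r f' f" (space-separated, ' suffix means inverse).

r' r' r'

  after r': (1 2 5 4 3)
  after r': (1 5 3 2 4)
  after r': (1 4 2 3 5)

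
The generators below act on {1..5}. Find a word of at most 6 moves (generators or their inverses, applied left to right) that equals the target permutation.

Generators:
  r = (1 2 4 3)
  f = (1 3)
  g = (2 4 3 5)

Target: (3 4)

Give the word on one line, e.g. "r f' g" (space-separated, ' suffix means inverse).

r f f f r'

  after r: (1 2 4 3)
  after f: (1 2 4)
  after f: (1 2 4 3)
  after f: (1 2 4)
  after r': (3 4)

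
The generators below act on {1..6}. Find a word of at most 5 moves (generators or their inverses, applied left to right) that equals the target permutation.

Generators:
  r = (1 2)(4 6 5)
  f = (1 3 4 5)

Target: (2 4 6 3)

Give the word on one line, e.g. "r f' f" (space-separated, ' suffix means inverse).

  after r': (1 2)(4 5 6)
  after f': (1 2 5 6 3)
  after r: (2 4 6 3)

r' f' r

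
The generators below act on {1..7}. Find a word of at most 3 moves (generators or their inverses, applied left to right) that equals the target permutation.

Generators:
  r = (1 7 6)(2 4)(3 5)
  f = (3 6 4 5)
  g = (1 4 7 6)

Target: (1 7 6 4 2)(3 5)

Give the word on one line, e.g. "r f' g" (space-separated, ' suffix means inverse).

  after r': (1 6 7)(2 4)(3 5)
  after g': (1 7 6 4 2)(3 5)

r' g'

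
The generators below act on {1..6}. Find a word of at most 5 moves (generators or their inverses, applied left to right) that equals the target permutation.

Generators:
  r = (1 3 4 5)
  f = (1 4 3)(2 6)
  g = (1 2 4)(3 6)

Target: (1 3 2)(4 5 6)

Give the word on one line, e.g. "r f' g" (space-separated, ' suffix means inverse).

  after r: (1 3 4 5)
  after f: (2 6)(4 5)
  after g': (1 4 5 2 3 6)
  after f: (1 3 2)(4 5 6)

r f g' f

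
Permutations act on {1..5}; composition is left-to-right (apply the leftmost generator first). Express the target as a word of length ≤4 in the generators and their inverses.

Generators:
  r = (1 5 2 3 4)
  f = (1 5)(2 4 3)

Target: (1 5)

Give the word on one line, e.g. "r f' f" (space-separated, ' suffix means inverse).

  after f': (1 5)(2 3 4)
  after f': (2 4 3)
  after f': (1 5)

f' f' f'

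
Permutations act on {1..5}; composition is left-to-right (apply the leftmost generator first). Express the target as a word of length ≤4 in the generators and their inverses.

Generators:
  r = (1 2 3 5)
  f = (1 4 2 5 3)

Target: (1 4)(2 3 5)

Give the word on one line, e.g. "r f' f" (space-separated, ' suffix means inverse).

  after f: (1 4 2 5 3)
  after r': (1 4)(2 3 5)

f r'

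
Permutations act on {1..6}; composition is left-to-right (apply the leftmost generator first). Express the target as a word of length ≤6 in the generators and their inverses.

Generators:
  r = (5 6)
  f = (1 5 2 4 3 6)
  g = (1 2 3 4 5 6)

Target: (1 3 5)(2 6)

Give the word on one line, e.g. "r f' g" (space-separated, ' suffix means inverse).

  after r: (5 6)
  after g': (1 6 4 3 2)
  after f': (1 3 5)(2 6)
  after r: (1 3 6 2 5)
  after r: (1 3 5)(2 6)

r g' f' r r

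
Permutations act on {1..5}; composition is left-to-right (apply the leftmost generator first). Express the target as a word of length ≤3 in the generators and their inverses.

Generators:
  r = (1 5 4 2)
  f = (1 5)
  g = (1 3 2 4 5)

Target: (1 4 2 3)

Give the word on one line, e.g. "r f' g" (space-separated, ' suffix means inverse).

f g'

  after f: (1 5)
  after g': (1 4 2 3)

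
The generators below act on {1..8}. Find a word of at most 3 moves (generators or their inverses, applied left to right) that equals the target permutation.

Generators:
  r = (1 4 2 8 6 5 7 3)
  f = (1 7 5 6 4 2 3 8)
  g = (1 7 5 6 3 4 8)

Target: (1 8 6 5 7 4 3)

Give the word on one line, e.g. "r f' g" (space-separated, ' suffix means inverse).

  after r: (1 4 2 8 6 5 7 3)
  after g': (1 3 8 5)(2 4)(6 7)
  after f: (1 8 6 5 7 4 3)

r g' f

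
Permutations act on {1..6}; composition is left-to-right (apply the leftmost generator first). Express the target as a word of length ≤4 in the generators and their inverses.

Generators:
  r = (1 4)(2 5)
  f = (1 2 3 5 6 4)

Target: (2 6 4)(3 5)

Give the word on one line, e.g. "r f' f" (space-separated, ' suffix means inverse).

r f r r

  after r: (1 4)(2 5)
  after f: (2 6 4)(3 5)
  after r: (1 4 5 3 2 6)
  after r: (2 6 4)(3 5)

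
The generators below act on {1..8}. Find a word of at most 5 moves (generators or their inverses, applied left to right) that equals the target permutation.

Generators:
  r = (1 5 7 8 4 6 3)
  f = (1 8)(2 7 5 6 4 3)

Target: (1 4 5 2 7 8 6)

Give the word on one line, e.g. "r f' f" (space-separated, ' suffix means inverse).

  after r': (1 3 6 4 8 7 5)
  after r': (1 6 8 5 3 4 7)
  after f: (1 4 5 2 7 8 6)

r' r' f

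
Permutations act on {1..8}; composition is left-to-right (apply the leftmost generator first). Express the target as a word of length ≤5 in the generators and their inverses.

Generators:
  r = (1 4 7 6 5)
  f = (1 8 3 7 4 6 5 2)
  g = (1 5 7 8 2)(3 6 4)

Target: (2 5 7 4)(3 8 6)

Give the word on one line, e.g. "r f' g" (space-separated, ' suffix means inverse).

  after r': (1 5 6 7 4)
  after f: (1 2)(3 7 6 4 8)
  after g: (2 5 7 4)(3 8 6)

r' f g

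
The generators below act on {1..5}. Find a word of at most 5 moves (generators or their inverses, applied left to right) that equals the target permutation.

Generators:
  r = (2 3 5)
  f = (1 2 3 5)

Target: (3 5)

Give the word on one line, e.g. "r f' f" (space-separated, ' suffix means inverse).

f f r' f'

  after f: (1 2 3 5)
  after f: (1 3)(2 5)
  after r': (1 2 3)
  after f': (3 5)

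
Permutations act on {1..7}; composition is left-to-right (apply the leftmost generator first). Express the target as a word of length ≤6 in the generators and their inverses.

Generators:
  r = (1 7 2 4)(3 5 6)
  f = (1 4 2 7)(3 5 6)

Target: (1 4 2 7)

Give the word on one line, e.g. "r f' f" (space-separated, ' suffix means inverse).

f' r' f' f' r

  after f': (1 7 2 4)(3 6 5)
  after r': (3 5 6)
  after f': (1 7 2 4)
  after f': (1 2)(3 6 5)(4 7)
  after r: (1 4 2 7)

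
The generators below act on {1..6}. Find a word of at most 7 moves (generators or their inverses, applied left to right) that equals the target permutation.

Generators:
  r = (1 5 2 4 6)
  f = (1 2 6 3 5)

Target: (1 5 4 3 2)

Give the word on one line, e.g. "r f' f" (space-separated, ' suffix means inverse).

  after r': (1 6 4 2 5)
  after r': (1 4 5 6 2)
  after r': (1 2 6 5 4)
  after f': (3 6)(4 5)
  after f': (1 5 4 3 2)

r' r' r' f' f'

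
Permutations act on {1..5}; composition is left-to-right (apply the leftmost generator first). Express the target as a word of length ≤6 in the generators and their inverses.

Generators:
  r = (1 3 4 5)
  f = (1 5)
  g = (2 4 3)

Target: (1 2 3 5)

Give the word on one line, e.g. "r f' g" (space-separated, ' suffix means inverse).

r g r' f

  after r: (1 3 4 5)
  after g: (1 2 4 5)
  after r': (1 2 3)
  after f: (1 2 3 5)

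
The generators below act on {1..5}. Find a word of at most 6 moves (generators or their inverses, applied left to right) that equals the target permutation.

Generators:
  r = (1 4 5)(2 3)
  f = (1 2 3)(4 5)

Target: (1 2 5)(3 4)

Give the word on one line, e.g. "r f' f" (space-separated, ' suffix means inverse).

  after f: (1 2 3)(4 5)
  after f: (1 3 2)
  after r': (1 2 5 4)
  after f: (1 3)(2 4)
  after r: (1 2 5)(3 4)

f f r' f r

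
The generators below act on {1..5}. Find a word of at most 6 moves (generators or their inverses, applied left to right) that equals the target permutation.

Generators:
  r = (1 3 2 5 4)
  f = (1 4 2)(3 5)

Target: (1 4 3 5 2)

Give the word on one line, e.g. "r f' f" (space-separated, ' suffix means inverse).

  after r: (1 3 2 5 4)
  after r: (1 2 4 3 5)
  after f: (4 5)
  after f: (1 4 3 5 2)

r r f f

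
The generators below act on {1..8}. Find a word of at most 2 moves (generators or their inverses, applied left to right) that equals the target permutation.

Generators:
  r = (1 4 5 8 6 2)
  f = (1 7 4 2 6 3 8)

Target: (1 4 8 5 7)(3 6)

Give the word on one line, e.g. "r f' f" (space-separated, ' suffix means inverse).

r' f'

  after r': (1 2 6 8 5 4)
  after f': (1 4 8 5 7)(3 6)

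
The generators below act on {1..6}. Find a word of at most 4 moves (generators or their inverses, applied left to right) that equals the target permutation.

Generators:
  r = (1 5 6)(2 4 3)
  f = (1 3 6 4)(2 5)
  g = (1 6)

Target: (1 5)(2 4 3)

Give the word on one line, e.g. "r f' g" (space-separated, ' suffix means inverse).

r g'

  after r: (1 5 6)(2 4 3)
  after g': (1 5)(2 4 3)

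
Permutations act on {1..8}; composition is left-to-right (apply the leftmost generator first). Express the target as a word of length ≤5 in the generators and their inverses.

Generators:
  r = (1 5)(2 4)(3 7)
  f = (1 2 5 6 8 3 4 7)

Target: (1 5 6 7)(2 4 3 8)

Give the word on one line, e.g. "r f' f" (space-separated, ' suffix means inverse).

f' f' r' f

  after f': (1 7 4 3 8 6 5 2)
  after f': (1 4 8 5)(2 7 3 6)
  after r': (1 2 3 6 4 8)
  after f: (1 5 6 7)(2 4 3 8)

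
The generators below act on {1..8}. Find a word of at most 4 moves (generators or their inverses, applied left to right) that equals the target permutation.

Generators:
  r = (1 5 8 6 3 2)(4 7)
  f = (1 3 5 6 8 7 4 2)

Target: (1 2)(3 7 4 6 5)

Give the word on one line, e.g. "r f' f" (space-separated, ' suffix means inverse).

  after r: (1 5 8 6 3 2)(4 7)
  after f': (1 3 4 8 5 6)
  after r: (1 2)(3 7 4 6 5)

r f' r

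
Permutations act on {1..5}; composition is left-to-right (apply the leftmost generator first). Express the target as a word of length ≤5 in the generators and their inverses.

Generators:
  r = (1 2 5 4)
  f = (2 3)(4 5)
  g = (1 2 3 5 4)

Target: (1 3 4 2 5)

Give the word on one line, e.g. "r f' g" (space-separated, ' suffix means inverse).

  after g: (1 2 3 5 4)
  after g: (1 3 4 2 5)
  after f': (1 2 4 3 5)
  after f': (1 3 4 2 5)

g g f' f'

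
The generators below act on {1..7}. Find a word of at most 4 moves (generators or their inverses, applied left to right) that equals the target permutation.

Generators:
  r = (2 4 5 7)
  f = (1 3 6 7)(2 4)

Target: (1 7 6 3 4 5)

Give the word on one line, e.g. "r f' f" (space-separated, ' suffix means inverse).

  after f: (1 3 6 7)(2 4)
  after f: (1 6)(3 7)
  after r: (1 6)(2 4 5 7 3)
  after f: (1 7 6 3 4 5)

f f r f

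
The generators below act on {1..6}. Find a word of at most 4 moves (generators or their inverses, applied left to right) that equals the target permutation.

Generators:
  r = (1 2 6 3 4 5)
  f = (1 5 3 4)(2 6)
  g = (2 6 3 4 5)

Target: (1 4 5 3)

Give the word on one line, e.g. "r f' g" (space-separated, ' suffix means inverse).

r g' f' f'

  after r: (1 2 6 3 4 5)
  after g': (1 5)
  after f': (2 6)(3 5 4)
  after f': (1 4 5 3)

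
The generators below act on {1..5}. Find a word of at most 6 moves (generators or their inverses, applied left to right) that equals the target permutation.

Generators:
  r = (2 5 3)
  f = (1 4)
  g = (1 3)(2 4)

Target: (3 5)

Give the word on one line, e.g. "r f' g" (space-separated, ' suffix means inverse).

  after r: (2 5 3)
  after r: (2 3 5)
  after g: (1 3 5 4 2)
  after f': (1 3 5)(2 4)
  after g': (3 5)

r r g f' g'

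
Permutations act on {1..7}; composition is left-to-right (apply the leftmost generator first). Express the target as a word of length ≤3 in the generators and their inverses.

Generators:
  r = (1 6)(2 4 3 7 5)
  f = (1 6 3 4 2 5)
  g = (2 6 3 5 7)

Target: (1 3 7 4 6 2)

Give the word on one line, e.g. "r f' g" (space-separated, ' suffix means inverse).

  after g: (2 6 3 5 7)
  after f': (1 5 7 4 3 2)
  after g': (1 3 7 4 6 2)

g f' g'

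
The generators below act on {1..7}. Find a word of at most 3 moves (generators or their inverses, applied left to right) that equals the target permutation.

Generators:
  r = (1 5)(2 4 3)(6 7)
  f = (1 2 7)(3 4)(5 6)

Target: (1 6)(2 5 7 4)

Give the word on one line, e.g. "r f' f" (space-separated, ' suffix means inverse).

f' r

  after f': (1 7 2)(3 4)(5 6)
  after r: (1 6)(2 5 7 4)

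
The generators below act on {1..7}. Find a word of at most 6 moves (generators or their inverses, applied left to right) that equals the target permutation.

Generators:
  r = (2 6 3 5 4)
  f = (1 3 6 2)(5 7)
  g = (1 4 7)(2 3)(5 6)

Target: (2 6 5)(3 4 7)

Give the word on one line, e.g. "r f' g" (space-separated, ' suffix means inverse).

r f' g' f'

  after r: (2 6 3 5 4)
  after f': (1 2 3 7 5 4 6)
  after g': (1 3 4 5)(6 7)
  after f': (2 6 5)(3 4 7)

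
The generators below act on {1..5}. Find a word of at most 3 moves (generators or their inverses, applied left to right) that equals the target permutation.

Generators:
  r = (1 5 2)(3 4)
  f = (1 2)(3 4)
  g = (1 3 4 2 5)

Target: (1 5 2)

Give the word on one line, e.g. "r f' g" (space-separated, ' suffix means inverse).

r' r'

  after r': (1 2 5)(3 4)
  after r': (1 5 2)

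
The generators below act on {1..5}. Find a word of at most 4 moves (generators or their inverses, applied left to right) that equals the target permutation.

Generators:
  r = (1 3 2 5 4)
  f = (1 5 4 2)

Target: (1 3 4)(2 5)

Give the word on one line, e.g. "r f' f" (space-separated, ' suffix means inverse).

f r' r'

  after f: (1 5 4 2)
  after r': (1 2 4 3)
  after r': (1 3 4)(2 5)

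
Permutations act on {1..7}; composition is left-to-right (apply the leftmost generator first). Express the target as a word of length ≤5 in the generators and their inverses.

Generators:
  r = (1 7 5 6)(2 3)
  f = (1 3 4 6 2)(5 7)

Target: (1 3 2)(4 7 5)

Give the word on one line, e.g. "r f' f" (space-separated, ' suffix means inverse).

f r' f' f' f'

  after f: (1 3 4 6 2)(5 7)
  after r': (1 2 6 3 4 5)
  after f': (1 6)(2 4 7 5)
  after f': (1 4 5 6 2 3)
  after f': (1 3 2)(4 7 5)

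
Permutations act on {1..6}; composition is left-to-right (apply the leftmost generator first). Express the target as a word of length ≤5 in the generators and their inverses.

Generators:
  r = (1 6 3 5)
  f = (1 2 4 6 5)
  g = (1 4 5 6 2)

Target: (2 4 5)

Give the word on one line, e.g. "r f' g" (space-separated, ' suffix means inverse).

r g r f'

  after r: (1 6 3 5)
  after g: (1 2)(3 6)(4 5)
  after r: (1 2 6 5 4)
  after f': (2 4 5)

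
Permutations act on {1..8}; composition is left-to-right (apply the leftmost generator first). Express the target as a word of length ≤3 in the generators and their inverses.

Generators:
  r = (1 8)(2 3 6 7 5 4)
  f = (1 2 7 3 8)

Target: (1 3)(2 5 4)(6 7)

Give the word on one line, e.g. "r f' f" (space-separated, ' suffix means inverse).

  after f: (1 2 7 3 8)
  after r: (1 3)(2 5 4)(6 7)

f r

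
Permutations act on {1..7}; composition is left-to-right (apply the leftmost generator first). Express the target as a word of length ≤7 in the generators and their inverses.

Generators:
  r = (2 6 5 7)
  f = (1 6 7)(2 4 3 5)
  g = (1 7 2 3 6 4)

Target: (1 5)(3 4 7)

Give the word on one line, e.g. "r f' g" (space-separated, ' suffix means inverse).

r' f' r r r

  after r': (2 7 5 6)
  after f': (1 7 3 4 2 6 5)
  after r: (1 2 5)(3 4 6 7)
  after r: (1 6 2 7 3 4 5)
  after r: (1 5)(3 4 7)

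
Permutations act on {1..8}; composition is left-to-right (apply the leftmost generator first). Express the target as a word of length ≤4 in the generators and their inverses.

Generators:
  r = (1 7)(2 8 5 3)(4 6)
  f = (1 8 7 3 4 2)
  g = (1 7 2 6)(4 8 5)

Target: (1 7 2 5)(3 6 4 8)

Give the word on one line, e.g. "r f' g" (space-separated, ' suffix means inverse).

  after r': (1 7)(2 3 5 8)(4 6)
  after g: (1 2 3 4)(6 8)
  after r': (1 3 6 2 5 8 4 7)
  after f': (1 7 2 5)(3 6 4 8)

r' g r' f'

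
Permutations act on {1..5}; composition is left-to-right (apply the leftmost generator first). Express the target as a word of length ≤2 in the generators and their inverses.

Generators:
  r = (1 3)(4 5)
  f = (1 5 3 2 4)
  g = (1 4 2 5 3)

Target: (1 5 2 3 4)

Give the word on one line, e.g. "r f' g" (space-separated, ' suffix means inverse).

r' f'

  after r': (1 3)(4 5)
  after f': (1 5 2 3 4)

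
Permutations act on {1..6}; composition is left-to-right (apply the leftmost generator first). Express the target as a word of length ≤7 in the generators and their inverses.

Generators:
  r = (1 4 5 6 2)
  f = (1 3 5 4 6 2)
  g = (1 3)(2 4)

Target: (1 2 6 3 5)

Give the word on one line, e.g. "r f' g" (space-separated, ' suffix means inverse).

  after f': (1 2 6 4 5 3)
  after g: (1 4 5)(2 6)
  after g: (1 2 6 4 5 3)
  after r: (3 4 6 5)
  after f': (1 2 6 3 5)

f' g g r f'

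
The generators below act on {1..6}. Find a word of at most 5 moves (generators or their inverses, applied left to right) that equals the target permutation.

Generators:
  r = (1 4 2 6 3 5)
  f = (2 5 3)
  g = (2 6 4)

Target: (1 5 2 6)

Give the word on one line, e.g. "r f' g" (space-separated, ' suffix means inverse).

f' g r'

  after f': (2 3 5)
  after g: (2 3 5 6 4)
  after r': (1 5 2 6)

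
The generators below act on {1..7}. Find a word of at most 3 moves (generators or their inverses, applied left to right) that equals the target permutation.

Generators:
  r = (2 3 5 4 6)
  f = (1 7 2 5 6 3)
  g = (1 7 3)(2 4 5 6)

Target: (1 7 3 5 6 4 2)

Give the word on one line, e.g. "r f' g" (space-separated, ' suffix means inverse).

  after f': (1 3 6 5 2 7)
  after g': (1 7 3 5 6 4 2)

f' g'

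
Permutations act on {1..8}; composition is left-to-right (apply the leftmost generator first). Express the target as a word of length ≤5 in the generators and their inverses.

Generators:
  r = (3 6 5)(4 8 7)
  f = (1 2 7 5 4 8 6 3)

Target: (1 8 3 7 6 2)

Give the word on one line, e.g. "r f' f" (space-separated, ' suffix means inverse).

f f r f

  after f: (1 2 7 5 4 8 6 3)
  after f: (1 7 4 6)(2 5 8 3)
  after r: (1 4 5 7 8 6)(2 3)
  after f: (1 8 3 7 6 2)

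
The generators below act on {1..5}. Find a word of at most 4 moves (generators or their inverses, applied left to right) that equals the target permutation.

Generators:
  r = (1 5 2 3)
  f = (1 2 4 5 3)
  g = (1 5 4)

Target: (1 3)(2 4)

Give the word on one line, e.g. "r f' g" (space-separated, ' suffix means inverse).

  after g: (1 5 4)
  after f: (1 3)(2 4)

g f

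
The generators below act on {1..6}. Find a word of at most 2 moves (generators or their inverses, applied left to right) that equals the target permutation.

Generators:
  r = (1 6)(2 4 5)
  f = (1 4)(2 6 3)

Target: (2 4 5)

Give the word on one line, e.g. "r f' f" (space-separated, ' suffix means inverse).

r' r'

  after r': (1 6)(2 5 4)
  after r': (2 4 5)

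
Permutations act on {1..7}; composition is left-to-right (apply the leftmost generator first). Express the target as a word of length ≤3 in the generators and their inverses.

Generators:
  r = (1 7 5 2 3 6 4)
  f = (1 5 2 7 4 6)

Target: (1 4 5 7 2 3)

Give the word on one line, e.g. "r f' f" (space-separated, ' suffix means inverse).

  after r: (1 7 5 2 3 6 4)
  after f: (1 4 5 7 2 3)

r f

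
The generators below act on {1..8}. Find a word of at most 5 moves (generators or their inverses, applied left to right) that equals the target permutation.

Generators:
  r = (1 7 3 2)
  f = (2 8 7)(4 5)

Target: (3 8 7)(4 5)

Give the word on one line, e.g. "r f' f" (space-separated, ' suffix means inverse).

f f r' f' r'

  after f: (2 8 7)(4 5)
  after f: (2 7 8)
  after r': (1 2)(3 7 8)
  after f': (1 7 2)(3 8)(4 5)
  after r': (3 8 7)(4 5)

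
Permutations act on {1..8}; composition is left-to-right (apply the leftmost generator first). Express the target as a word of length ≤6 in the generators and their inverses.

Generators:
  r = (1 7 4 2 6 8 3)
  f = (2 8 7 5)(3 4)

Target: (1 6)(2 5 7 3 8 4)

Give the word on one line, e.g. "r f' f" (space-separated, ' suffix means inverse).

  after r': (1 3 8 6 2 4 7)
  after f: (1 4 5 2 3 7)(6 8)
  after r: (1 2)(3 4 5 6)
  after r: (1 6)(2 7 4 5 8 3)
  after f: (1 6)(2 5 7 3 8 4)

r' f r r f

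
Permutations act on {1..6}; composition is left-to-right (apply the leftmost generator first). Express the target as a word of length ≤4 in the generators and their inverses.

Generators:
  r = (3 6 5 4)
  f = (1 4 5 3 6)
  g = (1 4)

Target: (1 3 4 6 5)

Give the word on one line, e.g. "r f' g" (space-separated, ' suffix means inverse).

f f f

  after f: (1 4 5 3 6)
  after f: (1 5 6 4 3)
  after f: (1 3 4 6 5)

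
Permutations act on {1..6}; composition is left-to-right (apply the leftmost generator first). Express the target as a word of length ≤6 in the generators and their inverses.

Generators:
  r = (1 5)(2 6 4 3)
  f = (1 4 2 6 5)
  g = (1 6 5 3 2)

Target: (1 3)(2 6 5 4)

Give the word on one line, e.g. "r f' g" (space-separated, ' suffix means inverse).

f' g' g' f' g

  after f': (1 5 6 2 4)
  after g': (1 6 3 5)(2 4)
  after g': (2 4 3 6 5)
  after f': (1 5 4 3 2)
  after g: (1 3)(2 6 5 4)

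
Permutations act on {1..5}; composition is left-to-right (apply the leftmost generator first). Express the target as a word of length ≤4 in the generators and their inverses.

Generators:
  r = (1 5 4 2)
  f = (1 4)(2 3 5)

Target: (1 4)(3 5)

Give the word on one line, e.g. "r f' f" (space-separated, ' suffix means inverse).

f f r r

  after f: (1 4)(2 3 5)
  after f: (2 5 3)
  after r: (1 5 3)(2 4)
  after r: (1 4)(3 5)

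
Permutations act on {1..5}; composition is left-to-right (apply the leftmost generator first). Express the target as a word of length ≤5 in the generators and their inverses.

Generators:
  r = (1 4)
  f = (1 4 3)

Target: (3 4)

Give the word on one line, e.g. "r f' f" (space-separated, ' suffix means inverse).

  after f': (1 3 4)
  after r: (1 3)
  after f: (3 4)

f' r f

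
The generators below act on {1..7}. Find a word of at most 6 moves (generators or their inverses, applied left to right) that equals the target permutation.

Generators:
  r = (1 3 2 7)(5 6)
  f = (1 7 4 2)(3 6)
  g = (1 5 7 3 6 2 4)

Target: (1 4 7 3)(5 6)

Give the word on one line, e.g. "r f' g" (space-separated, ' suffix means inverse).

g' f' r' f'

  after g': (1 4 2 6 3 7 5)
  after f': (1 7 5 2 3)
  after r': (1 2)(3 7 6 5)
  after f': (1 4 7 3)(5 6)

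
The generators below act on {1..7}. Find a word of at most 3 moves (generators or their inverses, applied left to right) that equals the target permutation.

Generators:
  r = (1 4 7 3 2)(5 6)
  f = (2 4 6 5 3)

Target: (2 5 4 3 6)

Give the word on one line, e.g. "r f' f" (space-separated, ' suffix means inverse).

  after f': (2 3 5 6 4)
  after f': (2 5 4 3 6)

f' f'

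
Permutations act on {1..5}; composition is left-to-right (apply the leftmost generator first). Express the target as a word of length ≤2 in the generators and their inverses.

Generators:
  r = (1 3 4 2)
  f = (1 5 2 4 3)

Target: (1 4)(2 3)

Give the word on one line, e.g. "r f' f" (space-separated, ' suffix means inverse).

  after r': (1 2 4 3)
  after r': (1 4)(2 3)

r' r'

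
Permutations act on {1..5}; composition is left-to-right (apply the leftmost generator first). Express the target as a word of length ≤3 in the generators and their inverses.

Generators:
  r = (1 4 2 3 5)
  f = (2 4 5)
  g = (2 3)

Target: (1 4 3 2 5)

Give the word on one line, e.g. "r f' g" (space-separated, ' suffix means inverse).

g' r g

  after g': (2 3)
  after r: (1 4 2 5)
  after g: (1 4 3 2 5)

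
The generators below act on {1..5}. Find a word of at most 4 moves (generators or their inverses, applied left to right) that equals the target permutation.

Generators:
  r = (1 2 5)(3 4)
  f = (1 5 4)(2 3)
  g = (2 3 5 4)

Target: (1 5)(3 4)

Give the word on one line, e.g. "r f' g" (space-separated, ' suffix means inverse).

  after g: (2 3 5 4)
  after f: (1 5)(3 4)

g f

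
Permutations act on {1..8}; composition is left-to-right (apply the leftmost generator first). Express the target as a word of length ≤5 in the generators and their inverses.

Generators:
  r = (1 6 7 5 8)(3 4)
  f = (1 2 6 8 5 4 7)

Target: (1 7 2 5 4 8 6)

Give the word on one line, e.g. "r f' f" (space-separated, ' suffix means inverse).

  after f': (1 7 4 5 8 6 2)
  after f': (1 4 8 2 7 5 6)
  after r: (1 3 4)(2 5 7 8)
  after r: (1 4 6 7)(2 8)
  after f: (1 7 2 5 4 8 6)

f' f' r r f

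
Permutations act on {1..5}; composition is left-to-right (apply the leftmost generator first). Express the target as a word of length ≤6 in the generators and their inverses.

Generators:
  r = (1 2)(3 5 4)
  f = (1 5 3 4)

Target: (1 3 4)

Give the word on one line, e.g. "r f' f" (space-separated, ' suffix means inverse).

  after r': (1 2)(3 4 5)
  after r': (3 5 4)
  after f': (1 4 5 3)
  after f': (1 3 4)

r' r' f' f'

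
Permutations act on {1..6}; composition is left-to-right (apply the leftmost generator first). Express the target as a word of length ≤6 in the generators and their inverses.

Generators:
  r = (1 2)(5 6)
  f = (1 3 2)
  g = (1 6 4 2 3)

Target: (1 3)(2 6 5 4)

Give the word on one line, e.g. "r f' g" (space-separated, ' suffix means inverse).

r g f' f' f'

  after r: (1 2)(5 6)
  after g: (1 3)(2 6 5 4)
  after f': (2 6 5 4 3)
  after f': (1 2 6 5 4)
  after f': (1 3)(2 6 5 4)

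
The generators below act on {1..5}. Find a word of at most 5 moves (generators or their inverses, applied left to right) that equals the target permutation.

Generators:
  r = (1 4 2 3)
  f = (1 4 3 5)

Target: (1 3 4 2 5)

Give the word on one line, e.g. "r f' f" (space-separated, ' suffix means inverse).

f' r f r'

  after f': (1 5 3 4)
  after r: (1 5)(2 3)
  after f: (2 5 4 3)
  after r': (1 3 4 2 5)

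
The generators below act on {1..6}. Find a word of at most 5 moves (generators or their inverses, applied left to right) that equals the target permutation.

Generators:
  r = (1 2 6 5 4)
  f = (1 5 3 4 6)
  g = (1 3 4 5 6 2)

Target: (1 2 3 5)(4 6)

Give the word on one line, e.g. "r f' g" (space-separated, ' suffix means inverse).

f' r' f f

  after f': (1 6 4 3 5)
  after r': (1 2)(3 6 5 4)
  after f: (1 2 5 6 3)
  after f: (1 2 3 5)(4 6)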